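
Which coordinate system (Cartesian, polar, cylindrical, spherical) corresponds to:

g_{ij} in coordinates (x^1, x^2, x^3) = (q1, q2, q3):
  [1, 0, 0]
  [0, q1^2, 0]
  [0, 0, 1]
The line element ds^2 = dq1^2 + q1^2 dq2^2 + dq3^2 is dr^2 + r^2 dθ^2 + dz^2 with q1 = r, q2 = θ, q3 = z.
cylindrical coordinates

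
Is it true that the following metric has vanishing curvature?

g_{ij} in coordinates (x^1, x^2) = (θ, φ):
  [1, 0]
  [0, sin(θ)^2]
Non-zero Christoffel symbols:
Γ^θ_{φ φ} = -sin(2*θ)/2
Γ^φ_{θ φ} = 1/tan(θ)
Ricci tensor: R_{θθ} = 1, R_{θφ} = 0, R_{φφ} = sin(θ)^2
The Ricci tensor is non-zero, so the Riemann tensor is non-zero: not flat.
No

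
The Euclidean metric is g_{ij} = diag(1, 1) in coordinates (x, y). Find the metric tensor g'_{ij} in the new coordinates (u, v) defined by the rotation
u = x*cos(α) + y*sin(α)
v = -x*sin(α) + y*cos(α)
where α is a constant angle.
Invert the transformation: x = u*cos(α) - v*sin(α), y = u*sin(α) + v*cos(α)
g'_{ij} = (∂x^k/∂x'^i)(∂x^l/∂x'^j) g_{kl}; with g_{kl} = δ_{kl} this is Σ_k (∂x^k/∂x'^i)(∂x^k/∂x'^j).
Jacobian: ∂x/∂u = cos(α), ∂x/∂v = -sin(α), ∂y/∂u = sin(α), ∂y/∂v = cos(α)
g'_{uu} = (cos(α))(cos(α)) + (sin(α))(sin(α)) = 1
g'_{uv} = (cos(α))(-sin(α)) + (sin(α))(cos(α)) = 0
g'_{vv} = (-sin(α))(-sin(α)) + (cos(α))(cos(α)) = 1
g'_{ij} = diag(1, 1)
The Euclidean metric is invariant under rotations.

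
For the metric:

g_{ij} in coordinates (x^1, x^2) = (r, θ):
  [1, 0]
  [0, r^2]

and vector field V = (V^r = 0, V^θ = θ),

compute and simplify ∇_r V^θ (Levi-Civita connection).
Non-zero Christoffel symbols:
Γ^r_{θ θ} = -r
Γ^θ_{r θ} = 1/r
∇_r V^θ = ∂_r V^θ + Γ^θ_{r j} V^j
  = (0) + (0)(0) + (1/r)(θ)
  = θ/r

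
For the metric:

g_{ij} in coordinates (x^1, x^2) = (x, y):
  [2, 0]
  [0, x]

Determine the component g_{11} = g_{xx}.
With x^1 = x, x^2 = y, g_{11} = g_{xx} is the row-1, column-1 entry of the matrix.
g_{11} = 2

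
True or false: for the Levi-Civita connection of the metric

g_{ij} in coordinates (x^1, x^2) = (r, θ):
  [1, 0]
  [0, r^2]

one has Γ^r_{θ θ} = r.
Γ^r_{θ θ} = (1/2) g^{rr} (∂_θ g_{rθ} + ∂_θ g_{rθ} - ∂_r g_{θθ}) = (1/2)(1)((0) + (0) - (2*r)) = -r
This differs from the proposed value r.
False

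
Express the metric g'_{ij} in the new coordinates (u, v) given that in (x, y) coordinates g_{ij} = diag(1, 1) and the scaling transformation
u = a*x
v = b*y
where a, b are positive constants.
Invert the transformation: x = u/a, y = v/b
g'_{ij} = (∂x^k/∂x'^i)(∂x^l/∂x'^j) g_{kl}; with g_{kl} = δ_{kl} this is Σ_k (∂x^k/∂x'^i)(∂x^k/∂x'^j).
Jacobian: ∂x/∂u = 1/a, ∂x/∂v = 0, ∂y/∂u = 0, ∂y/∂v = 1/b
g'_{uu} = (1/a)(1/a) + (0)(0) = 1/a^2
g'_{uv} = (1/a)(0) + (0)(1/b) = 0
g'_{vv} = (0)(0) + (1/b)(1/b) = 1/b^2
g'_{ij} = diag(1/a^2, 1/b^2)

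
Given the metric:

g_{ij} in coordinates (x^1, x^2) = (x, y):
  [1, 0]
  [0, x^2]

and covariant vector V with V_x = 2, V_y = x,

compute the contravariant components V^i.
Inverse metric (diagonal): g^{xx} = 1, g^{yy} = 1/x^2
V^i = g^{ij} V_j:
V^x = (1)(2) + (0)(x) = 2
V^y = (0)(2) + (1/x^2)(x) = 1/x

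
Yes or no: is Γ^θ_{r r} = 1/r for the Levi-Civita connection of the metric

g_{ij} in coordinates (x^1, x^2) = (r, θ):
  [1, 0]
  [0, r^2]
Γ^θ_{r r} = (1/2) g^{θθ} (∂_r g_{θr} + ∂_r g_{θr} - ∂_θ g_{rr}) = (1/2)(1/r^2)((0) + (0) - (0)) = 0
This differs from the proposed value 1/r.
No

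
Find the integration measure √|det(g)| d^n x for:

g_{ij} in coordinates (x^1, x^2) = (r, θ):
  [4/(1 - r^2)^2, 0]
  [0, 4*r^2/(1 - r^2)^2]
det(g) = 16*r^2/(1 - r^2)^4
√|det(g)| = 4*r/(r^2 - 1)^2
Volume element: dV = 4*r/(r^2 - 1)^2 dr dθ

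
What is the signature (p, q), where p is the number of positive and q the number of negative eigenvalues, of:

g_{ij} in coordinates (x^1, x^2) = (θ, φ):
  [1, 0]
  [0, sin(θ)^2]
The metric is diagonal, so its eigenvalues are the diagonal entries: 1, sin(θ)^2 (at a generic point, where coordinate-dependent entries are positive).
2 positive, 0 negative.
(2, 0) - Riemannian (positive definite)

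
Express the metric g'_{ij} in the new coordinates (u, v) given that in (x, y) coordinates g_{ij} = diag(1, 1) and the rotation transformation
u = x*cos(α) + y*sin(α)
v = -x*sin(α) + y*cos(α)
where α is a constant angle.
Invert the transformation: x = u*cos(α) - v*sin(α), y = u*sin(α) + v*cos(α)
g'_{ij} = (∂x^k/∂x'^i)(∂x^l/∂x'^j) g_{kl}; with g_{kl} = δ_{kl} this is Σ_k (∂x^k/∂x'^i)(∂x^k/∂x'^j).
Jacobian: ∂x/∂u = cos(α), ∂x/∂v = -sin(α), ∂y/∂u = sin(α), ∂y/∂v = cos(α)
g'_{uu} = (cos(α))(cos(α)) + (sin(α))(sin(α)) = 1
g'_{uv} = (cos(α))(-sin(α)) + (sin(α))(cos(α)) = 0
g'_{vv} = (-sin(α))(-sin(α)) + (cos(α))(cos(α)) = 1
g'_{ij} = diag(1, 1)
The Euclidean metric is invariant under rotations.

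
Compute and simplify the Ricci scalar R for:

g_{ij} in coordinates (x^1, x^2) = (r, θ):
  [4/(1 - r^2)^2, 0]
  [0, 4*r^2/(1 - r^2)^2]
Non-zero Christoffel symbols (Γ^k_{ij} = Γ^k_{ji}):
Γ^r_{r r} = 2*r/(1 - r^2)
Γ^r_{θ θ} = (r^3 + r)/(r^2 - 1)
Γ^θ_{r θ} = (-r^2 - 1)/(r^3 - r)
Ricci tensor (R_{ij} = R^k_{ikj}): R_{rr} = -4/(r^2 - 1)^2, R_{rθ} = 0, R_{θθ} = -4*r^2/(r^2 - 1)^2
Inverse metric: g^{rr} = (1 - r^2)^2/4, g^{θθ} = (1 - r^2)^2/(4*r^2)
R = g^{ij} R_{ij} = ((1 - r^2)^2/4)(-4/(r^2 - 1)^2) + ((1 - r^2)^2/(4*r^2))(-4*r^2/(r^2 - 1)^2) = -2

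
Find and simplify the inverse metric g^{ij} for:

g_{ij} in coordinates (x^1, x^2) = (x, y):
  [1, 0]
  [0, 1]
The metric is diagonal, so g^{ij} is diagonal with entries 1/g_{ii}: diag(1, 1).
g^{ij}:
  [1, 0]
  [0, 1]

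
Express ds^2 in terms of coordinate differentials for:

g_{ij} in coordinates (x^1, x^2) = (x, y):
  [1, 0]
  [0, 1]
ds^2 = g_{ij} dx^i dx^j; only the non-zero components contribute.
ds^2 = dx^2 + dy^2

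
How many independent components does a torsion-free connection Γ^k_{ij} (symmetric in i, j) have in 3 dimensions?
Γ^k_{ij} has n choices for the upper index and n(n+1)/2 independent symmetric lower index pairs.
Total = 3 × 3×4/2 = 3 × 6 = 18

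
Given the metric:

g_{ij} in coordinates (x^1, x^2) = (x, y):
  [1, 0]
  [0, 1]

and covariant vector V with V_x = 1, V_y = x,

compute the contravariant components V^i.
Inverse metric (diagonal): g^{xx} = 1, g^{yy} = 1
V^i = g^{ij} V_j:
V^x = (1)(1) + (0)(x) = 1
V^y = (0)(1) + (1)(x) = x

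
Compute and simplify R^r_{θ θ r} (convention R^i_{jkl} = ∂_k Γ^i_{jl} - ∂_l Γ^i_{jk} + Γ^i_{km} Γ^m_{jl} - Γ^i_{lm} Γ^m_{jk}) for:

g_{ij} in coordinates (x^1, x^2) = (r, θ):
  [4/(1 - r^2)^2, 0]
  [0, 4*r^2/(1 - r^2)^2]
Non-zero Christoffel symbols (Γ^k_{ij} = Γ^k_{ji}):
Γ^r_{r r} = 2*r/(1 - r^2)
Γ^r_{θ θ} = (r^3 + r)/(r^2 - 1)
Γ^θ_{r θ} = (-r^2 - 1)/(r^3 - r)
R^r_{θ θ r} = ∂_θ Γ^r_{θ r} - ∂_r Γ^r_{θ θ} + Γ^r_{θ m} Γ^m_{θ r} - Γ^r_{r m} Γ^m_{θ θ}
  = (0) - ((r^4 - 4*r^2 - 1)/(r^2 - 1)^2) + (-(r^2 + 1)^2/(r^2 - 1)^2) - (-2*r^2*(r^2 + 1)/(r^2 - 1)^2) = 4*r^2/(r^2 - 1)^2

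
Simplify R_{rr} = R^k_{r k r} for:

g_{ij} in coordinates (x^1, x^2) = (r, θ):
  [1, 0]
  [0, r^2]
Non-zero Christoffel symbols (Γ^k_{ij} = Γ^k_{ji}):
Γ^r_{θ θ} = -r
Γ^θ_{r θ} = 1/r
R^r_{r r r} = 0 (a repeated index in an antisymmetric pair)
R^θ_{r θ r} = ∂_θ Γ^θ_{r r} - ∂_r Γ^θ_{r θ} + Γ^θ_{θ m} Γ^m_{r r} - Γ^θ_{r m} Γ^m_{r θ}
  = (0) - (-1/r^2) + (0) - (1/r^2) = 0
R_{rr} = R^r_{r r r} + R^θ_{r θ r} = (0) + (0) = 0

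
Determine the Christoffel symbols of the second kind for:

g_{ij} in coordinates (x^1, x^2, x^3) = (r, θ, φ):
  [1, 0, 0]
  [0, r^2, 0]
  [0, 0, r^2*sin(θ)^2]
Using Γ^k_{ij} = (1/2) g^{km} (∂_i g_{mj} + ∂_j g_{mi} - ∂_m g_{ij}); the metric is diagonal, so only the m = k term contributes.
Non-zero symbols (using the symmetry Γ^k_{ij} = Γ^k_{ji}):
Γ^r_{θ θ} = (1/2) g^{rr} (∂_θ g_{rθ} + ∂_θ g_{rθ} - ∂_r g_{θθ}) = (1/2)(1)((0) + (0) - (2*r)) = -r
Γ^r_{φ φ} = (1/2) g^{rr} (∂_φ g_{rφ} + ∂_φ g_{rφ} - ∂_r g_{φφ}) = (1/2)(1)((0) + (0) - (2*r*sin(θ)^2)) = -r*sin(θ)^2
Γ^θ_{r θ} = (1/2) g^{θθ} (∂_r g_{θθ} + ∂_θ g_{θr} - ∂_θ g_{rθ}) = (1/2)(1/r^2)((2*r) + (0) - (0)) = 1/r
Γ^θ_{φ φ} = (1/2) g^{θθ} (∂_φ g_{θφ} + ∂_φ g_{θφ} - ∂_θ g_{φφ}) = (1/2)(1/r^2)((0) + (0) - (r^2*sin(2*θ))) = -sin(2*θ)/2
Γ^φ_{r φ} = (1/2) g^{φφ} (∂_r g_{φφ} + ∂_φ g_{φr} - ∂_φ g_{rφ}) = (1/2)(1/(r^2*sin(θ)^2))((2*r*sin(θ)^2) + (0) - (0)) = 1/r
Γ^φ_{θ φ} = (1/2) g^{φφ} (∂_θ g_{φφ} + ∂_φ g_{φθ} - ∂_φ g_{θφ}) = (1/2)(1/(r^2*sin(θ)^2))((r^2*sin(2*θ)) + (0) - (0)) = 1/tan(θ)
All other Christoffel symbols are zero.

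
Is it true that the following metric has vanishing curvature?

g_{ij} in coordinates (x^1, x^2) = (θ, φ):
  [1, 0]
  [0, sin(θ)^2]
Non-zero Christoffel symbols:
Γ^θ_{φ φ} = -sin(2*θ)/2
Γ^φ_{θ φ} = 1/tan(θ)
Ricci tensor: R_{θθ} = 1, R_{θφ} = 0, R_{φφ} = sin(θ)^2
The Ricci tensor is non-zero, so the Riemann tensor is non-zero: not flat.
No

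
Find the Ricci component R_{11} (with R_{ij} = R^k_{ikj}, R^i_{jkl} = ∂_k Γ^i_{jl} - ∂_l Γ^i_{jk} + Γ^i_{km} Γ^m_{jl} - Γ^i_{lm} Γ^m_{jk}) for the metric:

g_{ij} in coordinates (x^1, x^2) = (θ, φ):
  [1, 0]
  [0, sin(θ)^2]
Non-zero Christoffel symbols (Γ^k_{ij} = Γ^k_{ji}):
Γ^θ_{φ φ} = -sin(2*θ)/2
Γ^φ_{θ φ} = 1/tan(θ)
R^θ_{θ θ θ} = 0 (a repeated index in an antisymmetric pair)
R^φ_{θ φ θ} = ∂_φ Γ^φ_{θ θ} - ∂_θ Γ^φ_{θ φ} + Γ^φ_{φ m} Γ^m_{θ θ} - Γ^φ_{θ m} Γ^m_{θ φ}
  = (0) - (-1/sin(θ)^2) + (0) - (1/tan(θ)^2) = 1
R_{θθ} = R^θ_{θ θ θ} + R^φ_{θ φ θ} = (0) + (1) = 1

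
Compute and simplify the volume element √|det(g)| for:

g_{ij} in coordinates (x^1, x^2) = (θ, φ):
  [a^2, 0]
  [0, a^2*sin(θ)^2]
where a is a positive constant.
det(g) = a^4*sin(θ)^2
√|det(g)| = a^2*sin(θ) (taking 0 < θ < π so that |sin(θ)| = sin(θ))
Volume element: dV = a^2*sin(θ) dθ dφ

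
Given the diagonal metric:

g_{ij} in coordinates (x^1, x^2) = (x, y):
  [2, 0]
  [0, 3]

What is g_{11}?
With x^1 = x, x^2 = y, g_{11} = g_{xx} is the row-1, column-1 entry of the matrix.
g_{11} = 2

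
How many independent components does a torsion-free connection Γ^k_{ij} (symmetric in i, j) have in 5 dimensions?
Γ^k_{ij} has n choices for the upper index and n(n+1)/2 independent symmetric lower index pairs.
Total = 5 × 5×6/2 = 5 × 15 = 75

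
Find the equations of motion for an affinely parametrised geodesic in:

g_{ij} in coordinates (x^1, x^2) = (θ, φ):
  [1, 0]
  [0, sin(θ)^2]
Geodesic equation: d^2x^k/dλ^2 + Γ^k_{ij} (dx^i/dλ)(dx^j/dλ) = 0.
Non-zero Christoffel symbols:
Γ^θ_{φ φ} = -sin(2*θ)/2
Γ^φ_{θ φ} = 1/tan(θ)
Substituting (the symmetric pair Γ^k_{ij}, Γ^k_{ji} combines into a factor 2):
d^2θ/dλ^2 - (sin(2*θ)/2) (dφ/dλ)^2 = 0
d^2φ/dλ^2 + (2/tan(θ)) (dθ/dλ)(dφ/dλ) = 0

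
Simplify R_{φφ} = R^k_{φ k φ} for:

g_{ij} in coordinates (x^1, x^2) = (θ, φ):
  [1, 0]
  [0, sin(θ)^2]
Non-zero Christoffel symbols (Γ^k_{ij} = Γ^k_{ji}):
Γ^θ_{φ φ} = -sin(2*θ)/2
Γ^φ_{θ φ} = 1/tan(θ)
R^θ_{φ θ φ} = ∂_θ Γ^θ_{φ φ} - ∂_φ Γ^θ_{φ θ} + Γ^θ_{θ m} Γ^m_{φ φ} - Γ^θ_{φ m} Γ^m_{φ θ}
  = (-cos(2*θ)) - (0) + (0) - (-cos(θ)^2) = sin(θ)^2
R^φ_{φ φ φ} = 0 (a repeated index in an antisymmetric pair)
R_{φφ} = R^θ_{φ θ φ} + R^φ_{φ φ φ} = (sin(θ)^2) + (0) = sin(θ)^2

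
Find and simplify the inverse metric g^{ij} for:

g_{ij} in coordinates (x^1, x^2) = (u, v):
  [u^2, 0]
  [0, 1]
The metric is diagonal, so g^{ij} is diagonal with entries 1/g_{ii}: diag(1/(u^2), 1).
g^{ij}:
  [1/u^2, 0]
  [0, 1]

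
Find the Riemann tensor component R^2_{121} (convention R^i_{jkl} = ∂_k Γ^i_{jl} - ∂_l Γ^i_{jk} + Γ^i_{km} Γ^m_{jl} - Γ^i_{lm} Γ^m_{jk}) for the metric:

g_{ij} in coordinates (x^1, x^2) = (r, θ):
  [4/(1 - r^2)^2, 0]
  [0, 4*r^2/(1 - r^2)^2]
Non-zero Christoffel symbols (Γ^k_{ij} = Γ^k_{ji}):
Γ^r_{r r} = 2*r/(1 - r^2)
Γ^r_{θ θ} = (r^3 + r)/(r^2 - 1)
Γ^θ_{r θ} = (-r^2 - 1)/(r^3 - r)
R^θ_{r θ r} = ∂_θ Γ^θ_{r r} - ∂_r Γ^θ_{r θ} + Γ^θ_{θ m} Γ^m_{r r} - Γ^θ_{r m} Γ^m_{r θ}
  = (0) - ((r^4 + 4*r^2 - 1)/(r^3 - r)^2) + (2*(r^2 + 1)/(r^2 - 1)^2) - ((r^2 + 1)^2/(r^3 - r)^2) = -4/(r^2 - 1)^2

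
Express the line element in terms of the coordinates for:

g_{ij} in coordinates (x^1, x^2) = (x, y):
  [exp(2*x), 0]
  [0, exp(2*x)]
ds^2 = g_{ij} dx^i dx^j; only the non-zero components contribute.
ds^2 = exp(2*x) dx^2 + exp(2*x) dy^2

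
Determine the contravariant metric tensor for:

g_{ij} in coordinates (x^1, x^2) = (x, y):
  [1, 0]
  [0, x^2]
The metric is diagonal, so g^{ij} is diagonal with entries 1/g_{ii}: diag(1, 1/(x^2)).
g^{ij}:
  [1, 0]
  [0, 1/x^2]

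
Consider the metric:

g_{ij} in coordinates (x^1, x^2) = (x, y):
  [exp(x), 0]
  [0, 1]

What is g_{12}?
With x^1 = x, x^2 = y, g_{12} = g_{xy} is the row-1, column-2 entry of the matrix.
g_{12} = 0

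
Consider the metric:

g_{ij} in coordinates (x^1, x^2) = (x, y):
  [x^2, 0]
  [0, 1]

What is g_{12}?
With x^1 = x, x^2 = y, g_{12} = g_{xy} is the row-1, column-2 entry of the matrix.
g_{12} = 0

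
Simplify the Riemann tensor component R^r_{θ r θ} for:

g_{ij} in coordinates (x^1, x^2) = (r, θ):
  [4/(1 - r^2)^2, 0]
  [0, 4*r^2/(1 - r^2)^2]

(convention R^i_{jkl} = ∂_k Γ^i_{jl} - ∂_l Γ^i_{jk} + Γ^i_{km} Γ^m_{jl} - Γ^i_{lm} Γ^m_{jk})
Non-zero Christoffel symbols (Γ^k_{ij} = Γ^k_{ji}):
Γ^r_{r r} = 2*r/(1 - r^2)
Γ^r_{θ θ} = (r^3 + r)/(r^2 - 1)
Γ^θ_{r θ} = (-r^2 - 1)/(r^3 - r)
R^r_{θ r θ} = ∂_r Γ^r_{θ θ} - ∂_θ Γ^r_{θ r} + Γ^r_{r m} Γ^m_{θ θ} - Γ^r_{θ m} Γ^m_{θ r}
  = ((r^4 - 4*r^2 - 1)/(r^2 - 1)^2) - (0) + (-2*r^2*(r^2 + 1)/(r^2 - 1)^2) - (-(r^2 + 1)^2/(r^2 - 1)^2) = -4*r^2/(r^2 - 1)^2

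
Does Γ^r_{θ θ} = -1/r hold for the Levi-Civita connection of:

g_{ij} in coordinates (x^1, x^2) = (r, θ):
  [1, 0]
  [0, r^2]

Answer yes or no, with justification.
Γ^r_{θ θ} = (1/2) g^{rr} (∂_θ g_{rθ} + ∂_θ g_{rθ} - ∂_r g_{θθ}) = (1/2)(1)((0) + (0) - (2*r)) = -r
This differs from the proposed value -1/r.
No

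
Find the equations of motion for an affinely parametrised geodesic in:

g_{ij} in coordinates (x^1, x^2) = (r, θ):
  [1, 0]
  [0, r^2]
Geodesic equation: d^2x^k/dλ^2 + Γ^k_{ij} (dx^i/dλ)(dx^j/dλ) = 0.
Non-zero Christoffel symbols:
Γ^r_{θ θ} = -r
Γ^θ_{r θ} = 1/r
Substituting (the symmetric pair Γ^k_{ij}, Γ^k_{ji} combines into a factor 2):
d^2r/dλ^2 - r (dθ/dλ)^2 = 0
d^2θ/dλ^2 + (2/r) (dr/dλ)(dθ/dλ) = 0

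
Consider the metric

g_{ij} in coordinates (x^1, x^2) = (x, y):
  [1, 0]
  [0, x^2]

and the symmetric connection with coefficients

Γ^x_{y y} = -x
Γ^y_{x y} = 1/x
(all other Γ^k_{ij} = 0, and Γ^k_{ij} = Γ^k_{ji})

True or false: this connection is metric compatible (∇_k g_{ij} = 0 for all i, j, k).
Using ∇_k g_{ij} = ∂_k g_{ij} - Γ^m_{ki} g_{mj} - Γ^m_{kj} g_{im}:
e.g. ∇_x g_{yy} = (2*x) - (x) - (x) = 0
Every component ∇_k g_{ij} vanishes: the connection is metric compatible.
True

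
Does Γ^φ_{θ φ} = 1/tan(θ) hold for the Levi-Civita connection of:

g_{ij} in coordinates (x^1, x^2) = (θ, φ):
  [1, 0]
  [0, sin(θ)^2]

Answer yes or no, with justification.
Γ^φ_{θ φ} = (1/2) g^{φφ} (∂_θ g_{φφ} + ∂_φ g_{φθ} - ∂_φ g_{θφ}) = (1/2)(1/sin(θ)^2)((sin(2*θ)) + (0) - (0)) = 1/tan(θ)
This equals the proposed value 1/tan(θ).
Yes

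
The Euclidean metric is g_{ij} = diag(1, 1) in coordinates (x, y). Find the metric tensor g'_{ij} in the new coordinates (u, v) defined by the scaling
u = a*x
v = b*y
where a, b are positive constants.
Invert the transformation: x = u/a, y = v/b
g'_{ij} = (∂x^k/∂x'^i)(∂x^l/∂x'^j) g_{kl}; with g_{kl} = δ_{kl} this is Σ_k (∂x^k/∂x'^i)(∂x^k/∂x'^j).
Jacobian: ∂x/∂u = 1/a, ∂x/∂v = 0, ∂y/∂u = 0, ∂y/∂v = 1/b
g'_{uu} = (1/a)(1/a) + (0)(0) = 1/a^2
g'_{uv} = (1/a)(0) + (0)(1/b) = 0
g'_{vv} = (0)(0) + (1/b)(1/b) = 1/b^2
g'_{ij} = diag(1/a^2, 1/b^2)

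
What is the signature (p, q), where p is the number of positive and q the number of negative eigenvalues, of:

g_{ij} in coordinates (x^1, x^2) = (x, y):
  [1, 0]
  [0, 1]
The metric is diagonal, so its eigenvalues are the diagonal entries: 1, 1 (at a generic point, where coordinate-dependent entries are positive).
2 positive, 0 negative.
(2, 0) - Riemannian (positive definite)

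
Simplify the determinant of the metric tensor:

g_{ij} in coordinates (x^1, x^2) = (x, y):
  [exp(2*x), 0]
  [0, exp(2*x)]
For a 2×2 metric: det(g) = g_{11}·g_{22} - g_{12}·g_{21}
= (exp(2*x))·(exp(2*x)) - (0)·(0)
= exp(4*x) - 0
det(g) = exp(4*x)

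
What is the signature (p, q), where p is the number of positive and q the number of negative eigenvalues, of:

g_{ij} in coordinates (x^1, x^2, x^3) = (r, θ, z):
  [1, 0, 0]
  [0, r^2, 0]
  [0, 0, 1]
The metric is diagonal, so its eigenvalues are the diagonal entries: 1, r^2, 1 (at a generic point, where coordinate-dependent entries are positive).
3 positive, 0 negative.
(3, 0) - Riemannian (positive definite)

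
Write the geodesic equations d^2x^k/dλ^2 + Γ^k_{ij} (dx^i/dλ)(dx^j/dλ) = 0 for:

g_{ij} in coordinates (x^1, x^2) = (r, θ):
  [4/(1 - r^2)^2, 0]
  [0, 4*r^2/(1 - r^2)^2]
Geodesic equation: d^2x^k/dλ^2 + Γ^k_{ij} (dx^i/dλ)(dx^j/dλ) = 0.
Non-zero Christoffel symbols:
Γ^r_{r r} = 2*r/(1 - r^2)
Γ^r_{θ θ} = (r^3 + r)/(r^2 - 1)
Γ^θ_{r θ} = (-r^2 - 1)/(r^3 - r)
Substituting (the symmetric pair Γ^k_{ij}, Γ^k_{ji} combines into a factor 2):
d^2r/dλ^2 + (2*r/(1 - r^2)) (dr/dλ)^2 + ((r^3 + r)/(r^2 - 1)) (dθ/dλ)^2 = 0
d^2θ/dλ^2 + ((-2*r^2 - 2)/(r^3 - r)) (dr/dλ)(dθ/dλ) = 0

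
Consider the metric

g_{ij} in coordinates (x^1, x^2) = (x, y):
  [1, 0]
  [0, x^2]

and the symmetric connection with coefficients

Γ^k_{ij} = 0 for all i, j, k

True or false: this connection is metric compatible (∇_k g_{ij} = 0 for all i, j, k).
Using ∇_k g_{ij} = ∂_k g_{ij} - Γ^m_{ki} g_{mj} - Γ^m_{kj} g_{im}:
∇_x g_{yy} = (2*x) - (0) - (0) = 2*x ≠ 0
So the connection is not metric compatible (it is not the Levi-Civita connection).
False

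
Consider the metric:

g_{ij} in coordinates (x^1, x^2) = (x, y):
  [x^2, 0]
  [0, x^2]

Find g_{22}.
With x^1 = x, x^2 = y, g_{22} = g_{yy} is the row-2, column-2 entry of the matrix.
g_{22} = x^2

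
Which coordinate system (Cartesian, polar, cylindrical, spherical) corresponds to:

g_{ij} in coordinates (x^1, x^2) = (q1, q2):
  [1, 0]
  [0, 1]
All components are constant and the metric is the identity, i.e. orthonormal rectilinear coordinates.
Cartesian (2D) coordinates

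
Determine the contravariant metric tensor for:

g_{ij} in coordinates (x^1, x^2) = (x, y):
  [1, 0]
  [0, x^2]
The metric is diagonal, so g^{ij} is diagonal with entries 1/g_{ii}: diag(1, 1/(x^2)).
g^{ij}:
  [1, 0]
  [0, 1/x^2]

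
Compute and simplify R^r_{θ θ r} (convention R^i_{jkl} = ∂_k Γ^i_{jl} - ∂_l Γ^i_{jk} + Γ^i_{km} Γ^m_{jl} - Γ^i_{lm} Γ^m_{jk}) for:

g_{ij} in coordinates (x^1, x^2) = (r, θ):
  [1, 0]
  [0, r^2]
Non-zero Christoffel symbols (Γ^k_{ij} = Γ^k_{ji}):
Γ^r_{θ θ} = -r
Γ^θ_{r θ} = 1/r
R^r_{θ θ r} = ∂_θ Γ^r_{θ r} - ∂_r Γ^r_{θ θ} + Γ^r_{θ m} Γ^m_{θ r} - Γ^r_{r m} Γ^m_{θ θ}
  = (0) - (-1) + (-1) - (0) = 0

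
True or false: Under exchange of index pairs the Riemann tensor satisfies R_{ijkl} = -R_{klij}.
The pair-exchange symmetry has a plus sign: R_{ijkl} = +R_{klij}.
False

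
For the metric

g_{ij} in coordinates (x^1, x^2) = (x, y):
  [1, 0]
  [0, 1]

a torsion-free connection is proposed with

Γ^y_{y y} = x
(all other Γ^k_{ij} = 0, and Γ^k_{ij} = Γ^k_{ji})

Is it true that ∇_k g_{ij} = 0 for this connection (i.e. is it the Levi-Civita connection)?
Using ∇_k g_{ij} = ∂_k g_{ij} - Γ^m_{ki} g_{mj} - Γ^m_{kj} g_{im}:
∇_y g_{yy} = (0) - (x) - (x) = -2*x ≠ 0
So the connection is not metric compatible (it is not the Levi-Civita connection).
No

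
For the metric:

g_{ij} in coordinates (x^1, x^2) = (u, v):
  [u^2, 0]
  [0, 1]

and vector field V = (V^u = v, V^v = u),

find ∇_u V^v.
Non-zero Christoffel symbols:
Γ^u_{u u} = 1/u
∇_u V^v = ∂_u V^v + Γ^v_{u j} V^j
  = (1) + (0)(v) + (0)(u)
  = 1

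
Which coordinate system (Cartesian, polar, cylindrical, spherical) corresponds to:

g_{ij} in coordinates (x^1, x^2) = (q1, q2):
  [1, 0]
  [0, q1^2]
The line element ds^2 = dq1^2 + q1^2 dq2^2 is dr^2 + r^2 dθ^2 with q1 = r, q2 = θ.
polar coordinates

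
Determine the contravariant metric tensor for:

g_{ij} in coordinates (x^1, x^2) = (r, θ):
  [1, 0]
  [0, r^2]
The metric is diagonal, so g^{ij} is diagonal with entries 1/g_{ii}: diag(1, 1/(r^2)).
g^{ij}:
  [1, 0]
  [0, 1/r^2]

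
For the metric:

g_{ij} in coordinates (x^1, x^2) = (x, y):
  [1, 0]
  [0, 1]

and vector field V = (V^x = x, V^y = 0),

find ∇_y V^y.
All Christoffel symbols are zero.
∇_y V^y = ∂_y V^y + Γ^y_{y j} V^j
  = (0) + (0)(x) + (0)(0)
  = 0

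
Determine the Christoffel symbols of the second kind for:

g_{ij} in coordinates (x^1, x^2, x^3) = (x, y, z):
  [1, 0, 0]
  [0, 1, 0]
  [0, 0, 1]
Using Γ^k_{ij} = (1/2) g^{km} (∂_i g_{mj} + ∂_j g_{mi} - ∂_m g_{ij}); the metric is diagonal, so only the m = k term contributes.
Every metric component is constant, so all ∂_m g_{ij} = 0 and every Christoffel symbol vanishes.
All Christoffel symbols are zero.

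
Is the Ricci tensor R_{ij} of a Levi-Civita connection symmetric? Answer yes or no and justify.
R_{ij} = R^k_{ikj}; the pair symmetry R_{kilj} = R_{ljki} gives R_{ij} = R_{ji}.
Yes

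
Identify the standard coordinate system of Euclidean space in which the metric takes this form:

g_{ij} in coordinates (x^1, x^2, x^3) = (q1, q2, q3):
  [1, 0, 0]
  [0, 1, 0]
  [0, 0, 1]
All components are constant and the metric is the identity, i.e. orthonormal rectilinear coordinates.
Cartesian (3D) coordinates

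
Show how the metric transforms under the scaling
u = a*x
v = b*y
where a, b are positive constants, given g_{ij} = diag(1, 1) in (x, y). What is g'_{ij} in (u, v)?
Invert the transformation: x = u/a, y = v/b
g'_{ij} = (∂x^k/∂x'^i)(∂x^l/∂x'^j) g_{kl}; with g_{kl} = δ_{kl} this is Σ_k (∂x^k/∂x'^i)(∂x^k/∂x'^j).
Jacobian: ∂x/∂u = 1/a, ∂x/∂v = 0, ∂y/∂u = 0, ∂y/∂v = 1/b
g'_{uu} = (1/a)(1/a) + (0)(0) = 1/a^2
g'_{uv} = (1/a)(0) + (0)(1/b) = 0
g'_{vv} = (0)(0) + (1/b)(1/b) = 1/b^2
g'_{ij} = diag(1/a^2, 1/b^2)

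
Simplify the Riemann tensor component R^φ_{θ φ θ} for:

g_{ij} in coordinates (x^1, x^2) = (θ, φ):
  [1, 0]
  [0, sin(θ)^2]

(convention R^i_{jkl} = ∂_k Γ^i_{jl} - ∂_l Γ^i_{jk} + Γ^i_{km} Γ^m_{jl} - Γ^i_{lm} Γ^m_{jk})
Non-zero Christoffel symbols (Γ^k_{ij} = Γ^k_{ji}):
Γ^θ_{φ φ} = -sin(2*θ)/2
Γ^φ_{θ φ} = 1/tan(θ)
R^φ_{θ φ θ} = ∂_φ Γ^φ_{θ θ} - ∂_θ Γ^φ_{θ φ} + Γ^φ_{φ m} Γ^m_{θ θ} - Γ^φ_{θ m} Γ^m_{θ φ}
  = (0) - (-1/sin(θ)^2) + (0) - (1/tan(θ)^2) = 1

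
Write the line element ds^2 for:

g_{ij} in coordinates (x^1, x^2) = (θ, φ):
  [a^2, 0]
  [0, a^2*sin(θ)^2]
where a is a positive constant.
ds^2 = g_{ij} dx^i dx^j; only the non-zero components contribute.
ds^2 = a^2 dθ^2 + a^2*sin(θ)^2 dφ^2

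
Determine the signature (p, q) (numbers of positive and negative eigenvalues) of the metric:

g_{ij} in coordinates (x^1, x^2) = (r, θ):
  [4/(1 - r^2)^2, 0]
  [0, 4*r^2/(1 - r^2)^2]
The metric is diagonal, so its eigenvalues are the diagonal entries: 4/(1 - r^2)^2, 4*r^2/(1 - r^2)^2 (at a generic point, where coordinate-dependent entries are positive).
2 positive, 0 negative.
(2, 0) - Riemannian (positive definite)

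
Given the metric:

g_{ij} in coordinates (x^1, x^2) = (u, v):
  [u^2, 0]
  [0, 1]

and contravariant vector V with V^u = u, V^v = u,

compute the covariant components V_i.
V_i = g_{ij} V^j:
V_u = (u^2)(u) + (0)(u) = u^3
V_v = (0)(u) + (1)(u) = u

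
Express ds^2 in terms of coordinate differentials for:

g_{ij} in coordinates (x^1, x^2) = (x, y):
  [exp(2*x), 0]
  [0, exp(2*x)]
ds^2 = g_{ij} dx^i dx^j; only the non-zero components contribute.
ds^2 = exp(2*x) dx^2 + exp(2*x) dy^2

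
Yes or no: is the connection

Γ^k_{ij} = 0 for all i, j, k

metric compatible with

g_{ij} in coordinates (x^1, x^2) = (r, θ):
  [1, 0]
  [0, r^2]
Using ∇_k g_{ij} = ∂_k g_{ij} - Γ^m_{ki} g_{mj} - Γ^m_{kj} g_{im}:
∇_r g_{θθ} = (2*r) - (0) - (0) = 2*r ≠ 0
So the connection is not metric compatible (it is not the Levi-Civita connection).
No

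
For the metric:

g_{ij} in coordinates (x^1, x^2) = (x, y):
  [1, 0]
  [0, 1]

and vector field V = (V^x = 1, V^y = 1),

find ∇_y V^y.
All Christoffel symbols are zero.
∇_y V^y = ∂_y V^y + Γ^y_{y j} V^j
  = (0) + (0)(1) + (0)(1)
  = 0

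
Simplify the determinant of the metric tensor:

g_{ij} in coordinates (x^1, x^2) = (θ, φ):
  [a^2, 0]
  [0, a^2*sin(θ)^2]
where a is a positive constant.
For a 2×2 metric: det(g) = g_{11}·g_{22} - g_{12}·g_{21}
= (a^2)·(a^2*sin(θ)^2) - (0)·(0)
= a^4*sin(θ)^2 - 0
det(g) = a^4*sin(θ)^2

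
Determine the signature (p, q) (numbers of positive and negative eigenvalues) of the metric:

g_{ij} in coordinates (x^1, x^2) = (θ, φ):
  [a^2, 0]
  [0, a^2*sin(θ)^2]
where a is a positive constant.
The metric is diagonal, so its eigenvalues are the diagonal entries: a^2, a^2*sin(θ)^2 (at a generic point, where coordinate-dependent entries are positive).
2 positive, 0 negative.
(2, 0) - Riemannian (positive definite)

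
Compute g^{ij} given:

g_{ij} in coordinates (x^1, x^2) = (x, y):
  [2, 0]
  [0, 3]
The metric is diagonal, so g^{ij} is diagonal with entries 1/g_{ii}: diag(1/2, 1/3).
g^{ij}:
  [1/2, 0]
  [0, 1/3]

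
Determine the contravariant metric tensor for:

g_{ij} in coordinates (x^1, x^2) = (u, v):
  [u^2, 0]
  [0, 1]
The metric is diagonal, so g^{ij} is diagonal with entries 1/g_{ii}: diag(1/(u^2), 1).
g^{ij}:
  [1/u^2, 0]
  [0, 1]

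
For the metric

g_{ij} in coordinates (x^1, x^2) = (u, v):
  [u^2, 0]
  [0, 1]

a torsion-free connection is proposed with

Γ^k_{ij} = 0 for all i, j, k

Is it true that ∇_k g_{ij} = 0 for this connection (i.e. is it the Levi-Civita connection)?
Using ∇_k g_{ij} = ∂_k g_{ij} - Γ^m_{ki} g_{mj} - Γ^m_{kj} g_{im}:
∇_u g_{uu} = (2*u) - (0) - (0) = 2*u ≠ 0
So the connection is not metric compatible (it is not the Levi-Civita connection).
No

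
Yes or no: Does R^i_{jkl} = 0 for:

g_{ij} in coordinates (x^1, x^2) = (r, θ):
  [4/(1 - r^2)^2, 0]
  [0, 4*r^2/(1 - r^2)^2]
Non-zero Christoffel symbols:
Γ^r_{r r} = 2*r/(1 - r^2)
Γ^r_{θ θ} = (r^3 + r)/(r^2 - 1)
Γ^θ_{r θ} = (-r^2 - 1)/(r^3 - r)
Ricci tensor: R_{rr} = -4/(r^2 - 1)^2, R_{rθ} = 0, R_{θθ} = -4*r^2/(r^2 - 1)^2
The Ricci tensor is non-zero, so the Riemann tensor is non-zero: not flat.
No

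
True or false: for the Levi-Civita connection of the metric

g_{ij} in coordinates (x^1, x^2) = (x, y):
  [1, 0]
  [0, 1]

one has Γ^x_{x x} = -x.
Γ^x_{x x} = (1/2) g^{xx} (∂_x g_{xx} + ∂_x g_{xx} - ∂_x g_{xx}) = (1/2)(1)((0) + (0) - (0)) = 0
This differs from the proposed value -x.
False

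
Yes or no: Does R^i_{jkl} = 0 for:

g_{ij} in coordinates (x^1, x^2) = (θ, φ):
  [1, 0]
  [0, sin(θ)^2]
Non-zero Christoffel symbols:
Γ^θ_{φ φ} = -sin(2*θ)/2
Γ^φ_{θ φ} = 1/tan(θ)
Ricci tensor: R_{θθ} = 1, R_{θφ} = 0, R_{φφ} = sin(θ)^2
The Ricci tensor is non-zero, so the Riemann tensor is non-zero: not flat.
No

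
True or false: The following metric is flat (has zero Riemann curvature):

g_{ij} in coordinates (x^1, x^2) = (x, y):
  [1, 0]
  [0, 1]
All metric components are constant, so every Christoffel symbol vanishes and R^i_{jkl} = 0.
True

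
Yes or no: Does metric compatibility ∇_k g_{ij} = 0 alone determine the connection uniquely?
One also needs vanishing torsion; metric compatibility plus torsion-freeness singles out the Levi-Civita connection.
No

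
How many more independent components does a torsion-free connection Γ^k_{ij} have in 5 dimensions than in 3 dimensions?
Independent components in n dimensions: n × n(n+1)/2 = n^2(n+1)/2.
5D: 5 × 15 = 75
3D: 3 × 6 = 18
Difference = 75 - 18 = 57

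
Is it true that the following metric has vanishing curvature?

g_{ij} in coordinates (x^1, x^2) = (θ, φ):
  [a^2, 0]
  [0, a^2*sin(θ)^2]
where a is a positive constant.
Non-zero Christoffel symbols:
Γ^θ_{φ φ} = -sin(2*θ)/2
Γ^φ_{θ φ} = 1/tan(θ)
Ricci tensor: R_{θθ} = 1, R_{θφ} = 0, R_{φφ} = sin(θ)^2
The Ricci tensor is non-zero, so the Riemann tensor is non-zero: not flat.
No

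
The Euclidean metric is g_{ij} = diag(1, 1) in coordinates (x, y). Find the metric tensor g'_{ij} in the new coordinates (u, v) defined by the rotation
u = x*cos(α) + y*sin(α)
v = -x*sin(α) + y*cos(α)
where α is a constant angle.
Invert the transformation: x = u*cos(α) - v*sin(α), y = u*sin(α) + v*cos(α)
g'_{ij} = (∂x^k/∂x'^i)(∂x^l/∂x'^j) g_{kl}; with g_{kl} = δ_{kl} this is Σ_k (∂x^k/∂x'^i)(∂x^k/∂x'^j).
Jacobian: ∂x/∂u = cos(α), ∂x/∂v = -sin(α), ∂y/∂u = sin(α), ∂y/∂v = cos(α)
g'_{uu} = (cos(α))(cos(α)) + (sin(α))(sin(α)) = 1
g'_{uv} = (cos(α))(-sin(α)) + (sin(α))(cos(α)) = 0
g'_{vv} = (-sin(α))(-sin(α)) + (cos(α))(cos(α)) = 1
g'_{ij} = diag(1, 1)
The Euclidean metric is invariant under rotations.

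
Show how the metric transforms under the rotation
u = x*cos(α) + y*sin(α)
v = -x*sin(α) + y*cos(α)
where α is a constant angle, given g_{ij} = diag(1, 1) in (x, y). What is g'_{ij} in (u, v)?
Invert the transformation: x = u*cos(α) - v*sin(α), y = u*sin(α) + v*cos(α)
g'_{ij} = (∂x^k/∂x'^i)(∂x^l/∂x'^j) g_{kl}; with g_{kl} = δ_{kl} this is Σ_k (∂x^k/∂x'^i)(∂x^k/∂x'^j).
Jacobian: ∂x/∂u = cos(α), ∂x/∂v = -sin(α), ∂y/∂u = sin(α), ∂y/∂v = cos(α)
g'_{uu} = (cos(α))(cos(α)) + (sin(α))(sin(α)) = 1
g'_{uv} = (cos(α))(-sin(α)) + (sin(α))(cos(α)) = 0
g'_{vv} = (-sin(α))(-sin(α)) + (cos(α))(cos(α)) = 1
g'_{ij} = diag(1, 1)
The Euclidean metric is invariant under rotations.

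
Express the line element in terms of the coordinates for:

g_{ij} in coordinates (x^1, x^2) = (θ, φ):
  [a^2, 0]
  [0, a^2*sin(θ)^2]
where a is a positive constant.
ds^2 = g_{ij} dx^i dx^j; only the non-zero components contribute.
ds^2 = a^2 dθ^2 + a^2*sin(θ)^2 dφ^2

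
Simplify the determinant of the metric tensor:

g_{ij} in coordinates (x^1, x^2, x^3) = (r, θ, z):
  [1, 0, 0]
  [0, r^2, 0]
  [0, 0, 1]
Diagonal metric: det(g) = g_{11}·g_{22}·g_{33}
= (1)·(r^2)·(1)
det(g) = r^2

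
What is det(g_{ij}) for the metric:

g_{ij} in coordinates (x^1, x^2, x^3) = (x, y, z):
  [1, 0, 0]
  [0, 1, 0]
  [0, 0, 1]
Diagonal metric: det(g) = g_{11}·g_{22}·g_{33}
= (1)·(1)·(1)
det(g) = 1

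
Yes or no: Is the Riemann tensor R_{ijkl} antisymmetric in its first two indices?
R_{ijkl} = -R_{jikl} (follows from metric compatibility).
Yes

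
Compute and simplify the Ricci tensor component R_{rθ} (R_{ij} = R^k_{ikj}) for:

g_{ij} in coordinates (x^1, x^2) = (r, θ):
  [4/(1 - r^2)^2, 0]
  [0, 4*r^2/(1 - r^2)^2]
Non-zero Christoffel symbols (Γ^k_{ij} = Γ^k_{ji}):
Γ^r_{r r} = 2*r/(1 - r^2)
Γ^r_{θ θ} = (r^3 + r)/(r^2 - 1)
Γ^θ_{r θ} = (-r^2 - 1)/(r^3 - r)
R^r_{r r θ} = 0 (a repeated index in an antisymmetric pair)
R^θ_{r θ θ} = 0 (a repeated index in an antisymmetric pair)
R_{rθ} = R^r_{r r θ} + R^θ_{r θ θ} = (0) + (0) = 0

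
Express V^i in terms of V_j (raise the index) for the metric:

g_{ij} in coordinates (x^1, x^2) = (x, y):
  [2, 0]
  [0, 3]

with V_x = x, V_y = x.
Inverse metric (diagonal): g^{xx} = 1/2, g^{yy} = 1/3
V^i = g^{ij} V_j:
V^x = (1/2)(x) + (0)(x) = x/2
V^y = (0)(x) + (1/3)(x) = x/3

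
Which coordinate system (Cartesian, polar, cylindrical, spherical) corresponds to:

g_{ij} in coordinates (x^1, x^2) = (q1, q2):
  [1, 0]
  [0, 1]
All components are constant and the metric is the identity, i.e. orthonormal rectilinear coordinates.
Cartesian (2D) coordinates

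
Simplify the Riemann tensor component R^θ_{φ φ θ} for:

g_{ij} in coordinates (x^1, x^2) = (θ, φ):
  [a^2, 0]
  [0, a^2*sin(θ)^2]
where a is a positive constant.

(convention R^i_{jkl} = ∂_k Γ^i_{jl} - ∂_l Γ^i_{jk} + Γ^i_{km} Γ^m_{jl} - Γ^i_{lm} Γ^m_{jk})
Non-zero Christoffel symbols (Γ^k_{ij} = Γ^k_{ji}):
Γ^θ_{φ φ} = -sin(2*θ)/2
Γ^φ_{θ φ} = 1/tan(θ)
R^θ_{φ φ θ} = ∂_φ Γ^θ_{φ θ} - ∂_θ Γ^θ_{φ φ} + Γ^θ_{φ m} Γ^m_{φ θ} - Γ^θ_{θ m} Γ^m_{φ φ}
  = (0) - (-cos(2*θ)) + (-cos(θ)^2) - (0) = -sin(θ)^2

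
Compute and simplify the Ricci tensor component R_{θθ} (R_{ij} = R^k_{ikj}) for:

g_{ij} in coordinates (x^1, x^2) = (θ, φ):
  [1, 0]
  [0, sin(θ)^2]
Non-zero Christoffel symbols (Γ^k_{ij} = Γ^k_{ji}):
Γ^θ_{φ φ} = -sin(2*θ)/2
Γ^φ_{θ φ} = 1/tan(θ)
R^θ_{θ θ θ} = 0 (a repeated index in an antisymmetric pair)
R^φ_{θ φ θ} = ∂_φ Γ^φ_{θ θ} - ∂_θ Γ^φ_{θ φ} + Γ^φ_{φ m} Γ^m_{θ θ} - Γ^φ_{θ m} Γ^m_{θ φ}
  = (0) - (-1/sin(θ)^2) + (0) - (1/tan(θ)^2) = 1
R_{θθ} = R^θ_{θ θ θ} + R^φ_{θ φ θ} = (0) + (1) = 1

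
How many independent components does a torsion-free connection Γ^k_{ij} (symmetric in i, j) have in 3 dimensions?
Γ^k_{ij} has n choices for the upper index and n(n+1)/2 independent symmetric lower index pairs.
Total = 3 × 3×4/2 = 3 × 6 = 18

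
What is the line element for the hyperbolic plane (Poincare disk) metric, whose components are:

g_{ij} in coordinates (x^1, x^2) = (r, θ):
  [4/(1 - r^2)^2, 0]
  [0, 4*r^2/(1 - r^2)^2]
ds^2 = g_{ij} dx^i dx^j; only the non-zero components contribute.
ds^2 = (4/(1 - r^2)^2) dr^2 + (4*r^2/(1 - r^2)^2) dθ^2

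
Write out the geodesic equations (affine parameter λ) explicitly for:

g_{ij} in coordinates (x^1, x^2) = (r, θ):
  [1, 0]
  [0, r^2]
Geodesic equation: d^2x^k/dλ^2 + Γ^k_{ij} (dx^i/dλ)(dx^j/dλ) = 0.
Non-zero Christoffel symbols:
Γ^r_{θ θ} = -r
Γ^θ_{r θ} = 1/r
Substituting (the symmetric pair Γ^k_{ij}, Γ^k_{ji} combines into a factor 2):
d^2r/dλ^2 - r (dθ/dλ)^2 = 0
d^2θ/dλ^2 + (2/r) (dr/dλ)(dθ/dλ) = 0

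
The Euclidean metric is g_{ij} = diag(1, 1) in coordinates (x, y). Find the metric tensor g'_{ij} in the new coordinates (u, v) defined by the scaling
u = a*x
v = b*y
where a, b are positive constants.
Invert the transformation: x = u/a, y = v/b
g'_{ij} = (∂x^k/∂x'^i)(∂x^l/∂x'^j) g_{kl}; with g_{kl} = δ_{kl} this is Σ_k (∂x^k/∂x'^i)(∂x^k/∂x'^j).
Jacobian: ∂x/∂u = 1/a, ∂x/∂v = 0, ∂y/∂u = 0, ∂y/∂v = 1/b
g'_{uu} = (1/a)(1/a) + (0)(0) = 1/a^2
g'_{uv} = (1/a)(0) + (0)(1/b) = 0
g'_{vv} = (0)(0) + (1/b)(1/b) = 1/b^2
g'_{ij} = diag(1/a^2, 1/b^2)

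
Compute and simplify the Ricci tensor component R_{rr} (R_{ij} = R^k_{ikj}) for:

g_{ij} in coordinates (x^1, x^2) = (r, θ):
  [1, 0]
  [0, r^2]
Non-zero Christoffel symbols (Γ^k_{ij} = Γ^k_{ji}):
Γ^r_{θ θ} = -r
Γ^θ_{r θ} = 1/r
R^r_{r r r} = 0 (a repeated index in an antisymmetric pair)
R^θ_{r θ r} = ∂_θ Γ^θ_{r r} - ∂_r Γ^θ_{r θ} + Γ^θ_{θ m} Γ^m_{r r} - Γ^θ_{r m} Γ^m_{r θ}
  = (0) - (-1/r^2) + (0) - (1/r^2) = 0
R_{rr} = R^r_{r r r} + R^θ_{r θ r} = (0) + (0) = 0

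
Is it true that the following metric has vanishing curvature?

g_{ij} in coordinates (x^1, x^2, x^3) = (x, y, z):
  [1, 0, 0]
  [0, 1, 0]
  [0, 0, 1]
All metric components are constant, so every Christoffel symbol vanishes and R^i_{jkl} = 0.
Yes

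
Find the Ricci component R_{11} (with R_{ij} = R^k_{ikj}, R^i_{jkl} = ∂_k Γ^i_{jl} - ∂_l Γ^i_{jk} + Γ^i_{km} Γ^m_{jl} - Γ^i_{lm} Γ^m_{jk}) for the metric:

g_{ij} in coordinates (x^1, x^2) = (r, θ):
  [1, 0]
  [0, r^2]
Non-zero Christoffel symbols (Γ^k_{ij} = Γ^k_{ji}):
Γ^r_{θ θ} = -r
Γ^θ_{r θ} = 1/r
R^r_{r r r} = 0 (a repeated index in an antisymmetric pair)
R^θ_{r θ r} = ∂_θ Γ^θ_{r r} - ∂_r Γ^θ_{r θ} + Γ^θ_{θ m} Γ^m_{r r} - Γ^θ_{r m} Γ^m_{r θ}
  = (0) - (-1/r^2) + (0) - (1/r^2) = 0
R_{rr} = R^r_{r r r} + R^θ_{r θ r} = (0) + (0) = 0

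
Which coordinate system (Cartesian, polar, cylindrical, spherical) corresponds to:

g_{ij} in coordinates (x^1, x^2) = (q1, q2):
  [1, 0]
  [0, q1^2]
The line element ds^2 = dq1^2 + q1^2 dq2^2 is dr^2 + r^2 dθ^2 with q1 = r, q2 = θ.
polar coordinates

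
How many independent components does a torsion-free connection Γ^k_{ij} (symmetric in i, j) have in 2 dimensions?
Γ^k_{ij} has n choices for the upper index and n(n+1)/2 independent symmetric lower index pairs.
Total = 2 × 2×3/2 = 2 × 3 = 6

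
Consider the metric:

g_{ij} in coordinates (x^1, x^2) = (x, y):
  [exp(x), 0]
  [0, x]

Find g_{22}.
With x^1 = x, x^2 = y, g_{22} = g_{yy} is the row-2, column-2 entry of the matrix.
g_{22} = x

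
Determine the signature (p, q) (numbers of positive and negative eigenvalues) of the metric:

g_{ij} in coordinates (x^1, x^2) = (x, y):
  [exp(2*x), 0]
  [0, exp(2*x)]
The metric is diagonal, so its eigenvalues are the diagonal entries: exp(2*x), exp(2*x) (at a generic point, where coordinate-dependent entries are positive).
2 positive, 0 negative.
(2, 0) - Riemannian (positive definite)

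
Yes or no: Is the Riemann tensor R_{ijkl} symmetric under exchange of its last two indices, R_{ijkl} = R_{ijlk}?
It is antisymmetric in the last pair: R_{ijkl} = -R_{ijlk}.
No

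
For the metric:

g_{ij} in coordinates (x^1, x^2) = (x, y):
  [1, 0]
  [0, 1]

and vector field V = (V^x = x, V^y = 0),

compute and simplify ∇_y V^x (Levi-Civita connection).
All Christoffel symbols are zero.
∇_y V^x = ∂_y V^x + Γ^x_{y j} V^j
  = (0) + (0)(x) + (0)(0)
  = 0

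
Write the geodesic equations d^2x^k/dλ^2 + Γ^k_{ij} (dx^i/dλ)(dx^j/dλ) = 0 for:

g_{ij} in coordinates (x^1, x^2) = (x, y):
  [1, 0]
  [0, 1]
Geodesic equation: d^2x^k/dλ^2 + Γ^k_{ij} (dx^i/dλ)(dx^j/dλ) = 0.
All Christoffel symbols vanish, so the geodesics are straight lines:
d^2x/dλ^2 = 0
d^2y/dλ^2 = 0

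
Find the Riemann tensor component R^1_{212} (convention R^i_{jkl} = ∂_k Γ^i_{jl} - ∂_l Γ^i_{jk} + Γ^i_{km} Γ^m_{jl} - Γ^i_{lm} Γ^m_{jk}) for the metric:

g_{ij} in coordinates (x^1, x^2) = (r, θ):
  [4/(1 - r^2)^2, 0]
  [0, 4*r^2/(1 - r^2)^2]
Non-zero Christoffel symbols (Γ^k_{ij} = Γ^k_{ji}):
Γ^r_{r r} = 2*r/(1 - r^2)
Γ^r_{θ θ} = (r^3 + r)/(r^2 - 1)
Γ^θ_{r θ} = (-r^2 - 1)/(r^3 - r)
R^r_{θ r θ} = ∂_r Γ^r_{θ θ} - ∂_θ Γ^r_{θ r} + Γ^r_{r m} Γ^m_{θ θ} - Γ^r_{θ m} Γ^m_{θ r}
  = ((r^4 - 4*r^2 - 1)/(r^2 - 1)^2) - (0) + (-2*r^2*(r^2 + 1)/(r^2 - 1)^2) - (-(r^2 + 1)^2/(r^2 - 1)^2) = -4*r^2/(r^2 - 1)^2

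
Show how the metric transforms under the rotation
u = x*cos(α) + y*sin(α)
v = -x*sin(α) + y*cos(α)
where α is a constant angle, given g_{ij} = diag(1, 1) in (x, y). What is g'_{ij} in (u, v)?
Invert the transformation: x = u*cos(α) - v*sin(α), y = u*sin(α) + v*cos(α)
g'_{ij} = (∂x^k/∂x'^i)(∂x^l/∂x'^j) g_{kl}; with g_{kl} = δ_{kl} this is Σ_k (∂x^k/∂x'^i)(∂x^k/∂x'^j).
Jacobian: ∂x/∂u = cos(α), ∂x/∂v = -sin(α), ∂y/∂u = sin(α), ∂y/∂v = cos(α)
g'_{uu} = (cos(α))(cos(α)) + (sin(α))(sin(α)) = 1
g'_{uv} = (cos(α))(-sin(α)) + (sin(α))(cos(α)) = 0
g'_{vv} = (-sin(α))(-sin(α)) + (cos(α))(cos(α)) = 1
g'_{ij} = diag(1, 1)
The Euclidean metric is invariant under rotations.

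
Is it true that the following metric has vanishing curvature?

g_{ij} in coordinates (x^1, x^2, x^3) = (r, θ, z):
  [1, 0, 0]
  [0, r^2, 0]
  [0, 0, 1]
Non-zero Christoffel symbols:
Γ^r_{θ θ} = -r
Γ^θ_{r θ} = 1/r
Ricci tensor: R_{rr} = 0, R_{rθ} = 0, R_{rz} = 0, R_{θθ} = 0, R_{θz} = 0, R_{zz} = 0
All R_{ij} vanish; in 3 dimensions the Riemann tensor is fully determined by the Ricci tensor, so R^i_{jkl} = 0: the metric is flat (curvilinear coordinates on flat space).
Yes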